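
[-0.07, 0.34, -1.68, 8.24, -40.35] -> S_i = -0.07*(-4.90)^i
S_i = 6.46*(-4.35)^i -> [6.46, -28.1, 122.24, -531.74, 2313.07]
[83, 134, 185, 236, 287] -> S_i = 83 + 51*i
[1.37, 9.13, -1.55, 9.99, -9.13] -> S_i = Random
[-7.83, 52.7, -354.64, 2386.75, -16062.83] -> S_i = -7.83*(-6.73)^i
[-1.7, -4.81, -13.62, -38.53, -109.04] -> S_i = -1.70*2.83^i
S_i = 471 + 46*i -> [471, 517, 563, 609, 655]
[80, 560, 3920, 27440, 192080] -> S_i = 80*7^i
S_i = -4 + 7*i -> [-4, 3, 10, 17, 24]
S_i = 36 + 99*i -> [36, 135, 234, 333, 432]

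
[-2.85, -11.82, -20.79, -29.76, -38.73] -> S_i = -2.85 + -8.97*i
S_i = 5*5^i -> [5, 25, 125, 625, 3125]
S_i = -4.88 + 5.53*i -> [-4.88, 0.65, 6.18, 11.71, 17.24]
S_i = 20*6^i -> [20, 120, 720, 4320, 25920]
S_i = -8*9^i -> [-8, -72, -648, -5832, -52488]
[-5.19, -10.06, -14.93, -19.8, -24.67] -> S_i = -5.19 + -4.87*i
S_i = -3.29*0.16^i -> [-3.29, -0.53, -0.08, -0.01, -0.0]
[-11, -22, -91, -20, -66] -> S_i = Random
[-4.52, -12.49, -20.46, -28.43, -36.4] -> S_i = -4.52 + -7.97*i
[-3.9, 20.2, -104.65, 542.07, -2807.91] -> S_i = -3.90*(-5.18)^i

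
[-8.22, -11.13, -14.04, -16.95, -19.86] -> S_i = -8.22 + -2.91*i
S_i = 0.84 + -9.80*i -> [0.84, -8.96, -18.76, -28.56, -38.36]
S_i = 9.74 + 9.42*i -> [9.74, 19.16, 28.58, 38.0, 47.42]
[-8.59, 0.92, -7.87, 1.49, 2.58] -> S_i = Random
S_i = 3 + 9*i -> [3, 12, 21, 30, 39]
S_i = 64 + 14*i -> [64, 78, 92, 106, 120]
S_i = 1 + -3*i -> [1, -2, -5, -8, -11]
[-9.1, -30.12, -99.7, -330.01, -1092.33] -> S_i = -9.10*3.31^i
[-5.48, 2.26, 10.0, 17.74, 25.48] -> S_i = -5.48 + 7.74*i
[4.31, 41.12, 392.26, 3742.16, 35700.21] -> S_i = 4.31*9.54^i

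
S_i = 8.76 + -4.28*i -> [8.76, 4.48, 0.2, -4.08, -8.36]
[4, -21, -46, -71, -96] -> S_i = 4 + -25*i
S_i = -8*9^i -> [-8, -72, -648, -5832, -52488]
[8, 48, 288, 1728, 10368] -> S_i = 8*6^i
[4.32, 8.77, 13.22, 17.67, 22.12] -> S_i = 4.32 + 4.45*i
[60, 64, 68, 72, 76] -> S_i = 60 + 4*i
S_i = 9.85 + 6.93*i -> [9.85, 16.78, 23.71, 30.64, 37.57]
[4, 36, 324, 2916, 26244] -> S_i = 4*9^i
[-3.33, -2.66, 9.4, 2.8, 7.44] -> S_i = Random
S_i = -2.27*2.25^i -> [-2.27, -5.11, -11.49, -25.86, -58.18]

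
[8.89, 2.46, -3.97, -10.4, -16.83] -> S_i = 8.89 + -6.43*i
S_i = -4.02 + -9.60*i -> [-4.02, -13.62, -23.22, -32.82, -42.42]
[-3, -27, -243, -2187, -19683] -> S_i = -3*9^i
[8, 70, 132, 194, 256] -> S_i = 8 + 62*i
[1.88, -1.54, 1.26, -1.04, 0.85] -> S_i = 1.88*(-0.82)^i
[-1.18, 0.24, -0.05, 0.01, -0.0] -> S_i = -1.18*(-0.20)^i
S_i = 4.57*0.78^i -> [4.57, 3.56, 2.78, 2.17, 1.69]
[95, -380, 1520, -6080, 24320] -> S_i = 95*-4^i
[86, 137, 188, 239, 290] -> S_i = 86 + 51*i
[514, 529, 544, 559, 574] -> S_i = 514 + 15*i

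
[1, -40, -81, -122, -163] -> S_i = 1 + -41*i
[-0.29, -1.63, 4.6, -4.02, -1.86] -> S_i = Random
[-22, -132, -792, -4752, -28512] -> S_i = -22*6^i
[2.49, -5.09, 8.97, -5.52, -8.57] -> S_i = Random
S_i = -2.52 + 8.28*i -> [-2.52, 5.76, 14.04, 22.32, 30.6]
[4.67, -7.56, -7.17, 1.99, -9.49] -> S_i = Random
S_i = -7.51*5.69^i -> [-7.51, -42.73, -243.14, -1383.49, -7872.07]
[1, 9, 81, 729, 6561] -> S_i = 1*9^i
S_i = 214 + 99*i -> [214, 313, 412, 511, 610]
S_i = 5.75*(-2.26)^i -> [5.75, -13.0, 29.37, -66.37, 150.0]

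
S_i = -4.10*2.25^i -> [-4.1, -9.22, -20.76, -46.7, -105.08]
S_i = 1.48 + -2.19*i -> [1.48, -0.71, -2.9, -5.09, -7.28]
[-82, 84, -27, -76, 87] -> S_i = Random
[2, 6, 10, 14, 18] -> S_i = 2 + 4*i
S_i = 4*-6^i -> [4, -24, 144, -864, 5184]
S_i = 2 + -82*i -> [2, -80, -162, -244, -326]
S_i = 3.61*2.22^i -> [3.61, 8.01, 17.79, 39.5, 87.68]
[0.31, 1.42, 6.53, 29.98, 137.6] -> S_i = 0.31*4.59^i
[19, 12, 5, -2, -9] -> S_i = 19 + -7*i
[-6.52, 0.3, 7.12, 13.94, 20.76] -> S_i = -6.52 + 6.82*i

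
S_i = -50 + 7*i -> [-50, -43, -36, -29, -22]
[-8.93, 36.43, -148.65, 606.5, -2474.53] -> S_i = -8.93*(-4.08)^i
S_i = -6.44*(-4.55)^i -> [-6.44, 29.3, -133.32, 606.62, -2760.14]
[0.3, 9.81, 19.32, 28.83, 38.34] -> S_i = 0.30 + 9.51*i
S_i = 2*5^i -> [2, 10, 50, 250, 1250]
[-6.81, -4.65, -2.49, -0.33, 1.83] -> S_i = -6.81 + 2.16*i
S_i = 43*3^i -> [43, 129, 387, 1161, 3483]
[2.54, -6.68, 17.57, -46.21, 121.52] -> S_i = 2.54*(-2.63)^i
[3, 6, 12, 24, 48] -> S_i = 3*2^i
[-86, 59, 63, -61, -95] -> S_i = Random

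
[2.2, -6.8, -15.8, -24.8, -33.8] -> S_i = 2.20 + -9.00*i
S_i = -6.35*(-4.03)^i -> [-6.35, 25.59, -103.13, 415.61, -1674.92]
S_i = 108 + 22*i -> [108, 130, 152, 174, 196]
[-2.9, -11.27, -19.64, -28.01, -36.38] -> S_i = -2.90 + -8.37*i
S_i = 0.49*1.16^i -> [0.49, 0.57, 0.66, 0.76, 0.89]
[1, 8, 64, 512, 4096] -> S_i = 1*8^i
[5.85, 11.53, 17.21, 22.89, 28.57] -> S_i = 5.85 + 5.68*i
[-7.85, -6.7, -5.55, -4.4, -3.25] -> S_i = -7.85 + 1.15*i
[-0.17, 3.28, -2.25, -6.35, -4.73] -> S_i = Random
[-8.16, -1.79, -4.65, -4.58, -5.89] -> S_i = Random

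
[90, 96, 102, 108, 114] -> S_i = 90 + 6*i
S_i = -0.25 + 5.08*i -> [-0.25, 4.83, 9.91, 14.99, 20.07]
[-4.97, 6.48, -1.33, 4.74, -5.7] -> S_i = Random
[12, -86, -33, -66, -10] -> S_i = Random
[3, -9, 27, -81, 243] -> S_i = 3*-3^i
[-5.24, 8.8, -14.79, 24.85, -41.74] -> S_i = -5.24*(-1.68)^i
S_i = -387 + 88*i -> [-387, -299, -211, -123, -35]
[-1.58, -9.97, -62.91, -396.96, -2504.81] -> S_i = -1.58*6.31^i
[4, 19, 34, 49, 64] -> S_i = 4 + 15*i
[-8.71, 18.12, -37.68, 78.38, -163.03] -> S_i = -8.71*(-2.08)^i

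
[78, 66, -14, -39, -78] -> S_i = Random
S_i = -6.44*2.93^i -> [-6.44, -18.87, -55.29, -161.99, -474.63]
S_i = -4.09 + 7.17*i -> [-4.09, 3.08, 10.25, 17.42, 24.59]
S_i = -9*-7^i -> [-9, 63, -441, 3087, -21609]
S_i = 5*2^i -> [5, 10, 20, 40, 80]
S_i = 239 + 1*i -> [239, 240, 241, 242, 243]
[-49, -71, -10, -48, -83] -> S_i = Random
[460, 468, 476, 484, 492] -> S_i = 460 + 8*i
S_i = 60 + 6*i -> [60, 66, 72, 78, 84]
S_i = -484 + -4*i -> [-484, -488, -492, -496, -500]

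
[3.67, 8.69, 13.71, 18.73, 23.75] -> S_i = 3.67 + 5.02*i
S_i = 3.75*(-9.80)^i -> [3.75, -36.75, 360.15, -3529.47, 34588.81]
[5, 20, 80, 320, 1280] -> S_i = 5*4^i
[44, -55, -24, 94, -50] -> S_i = Random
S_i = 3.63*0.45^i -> [3.63, 1.63, 0.74, 0.33, 0.15]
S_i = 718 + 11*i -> [718, 729, 740, 751, 762]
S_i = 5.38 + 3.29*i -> [5.38, 8.67, 11.96, 15.25, 18.54]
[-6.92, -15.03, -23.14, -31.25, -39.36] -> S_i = -6.92 + -8.11*i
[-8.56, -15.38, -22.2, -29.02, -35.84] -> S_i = -8.56 + -6.82*i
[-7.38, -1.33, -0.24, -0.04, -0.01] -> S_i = -7.38*0.18^i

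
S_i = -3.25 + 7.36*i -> [-3.25, 4.11, 11.47, 18.83, 26.19]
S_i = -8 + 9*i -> [-8, 1, 10, 19, 28]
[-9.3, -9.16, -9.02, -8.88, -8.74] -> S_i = -9.30 + 0.14*i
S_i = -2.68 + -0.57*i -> [-2.68, -3.25, -3.82, -4.39, -4.96]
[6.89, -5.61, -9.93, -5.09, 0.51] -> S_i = Random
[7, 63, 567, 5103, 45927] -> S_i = 7*9^i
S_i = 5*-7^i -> [5, -35, 245, -1715, 12005]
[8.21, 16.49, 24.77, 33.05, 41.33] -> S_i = 8.21 + 8.28*i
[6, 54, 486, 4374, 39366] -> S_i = 6*9^i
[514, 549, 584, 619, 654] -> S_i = 514 + 35*i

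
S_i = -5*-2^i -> [-5, 10, -20, 40, -80]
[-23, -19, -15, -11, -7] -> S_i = -23 + 4*i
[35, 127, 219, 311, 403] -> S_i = 35 + 92*i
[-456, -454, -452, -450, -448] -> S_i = -456 + 2*i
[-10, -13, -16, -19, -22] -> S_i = -10 + -3*i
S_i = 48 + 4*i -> [48, 52, 56, 60, 64]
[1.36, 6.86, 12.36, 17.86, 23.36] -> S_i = 1.36 + 5.50*i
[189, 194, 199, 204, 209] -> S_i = 189 + 5*i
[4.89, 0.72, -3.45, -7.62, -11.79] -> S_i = 4.89 + -4.17*i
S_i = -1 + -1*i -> [-1, -2, -3, -4, -5]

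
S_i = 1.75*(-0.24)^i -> [1.75, -0.42, 0.1, -0.02, 0.01]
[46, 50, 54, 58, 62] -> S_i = 46 + 4*i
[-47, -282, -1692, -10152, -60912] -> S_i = -47*6^i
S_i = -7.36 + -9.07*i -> [-7.36, -16.43, -25.5, -34.57, -43.64]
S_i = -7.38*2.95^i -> [-7.38, -21.77, -64.22, -189.46, -558.91]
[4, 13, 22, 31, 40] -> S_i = 4 + 9*i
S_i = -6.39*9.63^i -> [-6.39, -61.54, -592.59, -5706.63, -54954.85]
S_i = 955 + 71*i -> [955, 1026, 1097, 1168, 1239]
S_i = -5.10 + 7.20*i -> [-5.1, 2.1, 9.3, 16.5, 23.7]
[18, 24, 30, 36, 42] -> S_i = 18 + 6*i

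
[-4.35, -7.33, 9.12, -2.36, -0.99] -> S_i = Random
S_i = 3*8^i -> [3, 24, 192, 1536, 12288]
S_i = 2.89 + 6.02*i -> [2.89, 8.91, 14.93, 20.95, 26.97]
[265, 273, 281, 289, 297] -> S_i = 265 + 8*i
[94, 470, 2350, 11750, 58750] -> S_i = 94*5^i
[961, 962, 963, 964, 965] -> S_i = 961 + 1*i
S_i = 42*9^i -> [42, 378, 3402, 30618, 275562]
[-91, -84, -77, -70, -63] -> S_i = -91 + 7*i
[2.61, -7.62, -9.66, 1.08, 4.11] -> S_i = Random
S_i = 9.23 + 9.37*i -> [9.23, 18.6, 27.97, 37.34, 46.71]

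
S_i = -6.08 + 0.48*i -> [-6.08, -5.6, -5.12, -4.64, -4.16]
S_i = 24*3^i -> [24, 72, 216, 648, 1944]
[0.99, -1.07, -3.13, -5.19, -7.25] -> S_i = 0.99 + -2.06*i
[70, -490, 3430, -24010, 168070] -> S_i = 70*-7^i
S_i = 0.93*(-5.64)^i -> [0.93, -5.25, 29.58, -166.85, 941.02]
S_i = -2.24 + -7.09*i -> [-2.24, -9.33, -16.42, -23.51, -30.6]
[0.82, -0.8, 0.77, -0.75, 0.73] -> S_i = 0.82*(-0.97)^i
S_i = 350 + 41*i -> [350, 391, 432, 473, 514]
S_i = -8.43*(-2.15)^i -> [-8.43, 18.12, -38.97, 83.78, -180.13]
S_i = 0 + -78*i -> [0, -78, -156, -234, -312]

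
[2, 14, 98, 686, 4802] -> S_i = 2*7^i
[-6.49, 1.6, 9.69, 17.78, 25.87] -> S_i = -6.49 + 8.09*i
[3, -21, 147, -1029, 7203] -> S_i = 3*-7^i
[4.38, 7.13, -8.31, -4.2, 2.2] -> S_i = Random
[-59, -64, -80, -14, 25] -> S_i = Random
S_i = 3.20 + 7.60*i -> [3.2, 10.8, 18.4, 26.0, 33.6]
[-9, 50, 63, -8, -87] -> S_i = Random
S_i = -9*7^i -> [-9, -63, -441, -3087, -21609]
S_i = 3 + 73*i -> [3, 76, 149, 222, 295]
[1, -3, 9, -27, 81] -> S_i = 1*-3^i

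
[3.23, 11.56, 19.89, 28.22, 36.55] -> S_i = 3.23 + 8.33*i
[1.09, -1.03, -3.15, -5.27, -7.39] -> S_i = 1.09 + -2.12*i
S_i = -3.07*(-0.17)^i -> [-3.07, 0.52, -0.09, 0.02, -0.0]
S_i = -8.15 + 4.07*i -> [-8.15, -4.08, -0.01, 4.06, 8.13]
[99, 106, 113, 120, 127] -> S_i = 99 + 7*i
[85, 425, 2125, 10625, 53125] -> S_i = 85*5^i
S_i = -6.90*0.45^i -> [-6.9, -3.11, -1.4, -0.63, -0.28]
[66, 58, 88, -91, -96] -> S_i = Random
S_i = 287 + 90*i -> [287, 377, 467, 557, 647]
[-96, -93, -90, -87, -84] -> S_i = -96 + 3*i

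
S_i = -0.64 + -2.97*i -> [-0.64, -3.61, -6.58, -9.55, -12.52]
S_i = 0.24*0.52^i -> [0.24, 0.12, 0.06, 0.03, 0.02]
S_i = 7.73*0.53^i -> [7.73, 4.1, 2.17, 1.15, 0.61]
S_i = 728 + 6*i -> [728, 734, 740, 746, 752]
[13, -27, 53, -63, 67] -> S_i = Random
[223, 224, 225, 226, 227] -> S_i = 223 + 1*i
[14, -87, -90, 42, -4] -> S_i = Random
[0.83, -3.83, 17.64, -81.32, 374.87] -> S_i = 0.83*(-4.61)^i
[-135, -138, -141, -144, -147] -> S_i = -135 + -3*i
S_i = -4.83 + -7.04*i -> [-4.83, -11.87, -18.91, -25.95, -32.99]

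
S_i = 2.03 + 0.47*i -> [2.03, 2.5, 2.97, 3.44, 3.91]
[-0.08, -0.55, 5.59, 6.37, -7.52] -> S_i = Random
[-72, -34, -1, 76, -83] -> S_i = Random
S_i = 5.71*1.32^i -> [5.71, 7.54, 9.95, 13.13, 17.34]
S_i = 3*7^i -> [3, 21, 147, 1029, 7203]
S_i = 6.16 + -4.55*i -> [6.16, 1.61, -2.94, -7.49, -12.04]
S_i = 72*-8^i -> [72, -576, 4608, -36864, 294912]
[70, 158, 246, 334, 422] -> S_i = 70 + 88*i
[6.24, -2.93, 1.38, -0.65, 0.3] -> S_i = 6.24*(-0.47)^i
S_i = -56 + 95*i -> [-56, 39, 134, 229, 324]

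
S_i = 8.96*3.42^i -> [8.96, 30.64, 104.8, 358.42, 1225.78]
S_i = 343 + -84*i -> [343, 259, 175, 91, 7]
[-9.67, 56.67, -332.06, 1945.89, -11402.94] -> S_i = -9.67*(-5.86)^i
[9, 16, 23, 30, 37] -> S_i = 9 + 7*i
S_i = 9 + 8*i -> [9, 17, 25, 33, 41]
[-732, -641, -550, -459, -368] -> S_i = -732 + 91*i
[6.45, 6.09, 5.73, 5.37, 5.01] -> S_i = 6.45 + -0.36*i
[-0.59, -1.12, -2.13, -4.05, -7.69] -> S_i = -0.59*1.90^i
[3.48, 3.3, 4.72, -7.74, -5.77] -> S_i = Random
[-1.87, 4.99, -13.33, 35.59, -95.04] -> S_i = -1.87*(-2.67)^i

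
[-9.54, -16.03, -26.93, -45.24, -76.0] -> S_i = -9.54*1.68^i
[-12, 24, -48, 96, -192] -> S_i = -12*-2^i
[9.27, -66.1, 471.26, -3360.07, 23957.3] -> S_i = 9.27*(-7.13)^i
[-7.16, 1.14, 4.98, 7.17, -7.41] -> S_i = Random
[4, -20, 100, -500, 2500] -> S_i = 4*-5^i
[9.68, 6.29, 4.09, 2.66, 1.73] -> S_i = 9.68*0.65^i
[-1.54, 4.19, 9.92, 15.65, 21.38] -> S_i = -1.54 + 5.73*i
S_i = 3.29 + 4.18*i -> [3.29, 7.47, 11.65, 15.83, 20.01]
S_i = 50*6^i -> [50, 300, 1800, 10800, 64800]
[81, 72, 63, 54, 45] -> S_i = 81 + -9*i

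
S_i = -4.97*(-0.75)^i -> [-4.97, 3.73, -2.8, 2.1, -1.57]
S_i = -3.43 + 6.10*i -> [-3.43, 2.67, 8.77, 14.87, 20.97]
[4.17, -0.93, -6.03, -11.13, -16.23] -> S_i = 4.17 + -5.10*i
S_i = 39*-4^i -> [39, -156, 624, -2496, 9984]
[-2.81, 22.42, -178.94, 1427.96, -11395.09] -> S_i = -2.81*(-7.98)^i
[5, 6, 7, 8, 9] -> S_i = 5 + 1*i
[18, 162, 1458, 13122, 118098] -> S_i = 18*9^i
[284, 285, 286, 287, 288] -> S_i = 284 + 1*i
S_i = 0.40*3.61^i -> [0.4, 1.44, 5.21, 18.82, 67.93]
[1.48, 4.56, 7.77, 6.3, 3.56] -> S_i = Random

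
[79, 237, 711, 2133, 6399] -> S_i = 79*3^i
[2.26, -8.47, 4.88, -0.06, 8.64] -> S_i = Random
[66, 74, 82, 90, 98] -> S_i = 66 + 8*i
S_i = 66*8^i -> [66, 528, 4224, 33792, 270336]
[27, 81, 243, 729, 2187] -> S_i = 27*3^i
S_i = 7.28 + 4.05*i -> [7.28, 11.33, 15.38, 19.43, 23.48]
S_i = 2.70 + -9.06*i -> [2.7, -6.36, -15.42, -24.48, -33.54]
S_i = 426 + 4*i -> [426, 430, 434, 438, 442]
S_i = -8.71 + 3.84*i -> [-8.71, -4.87, -1.03, 2.81, 6.65]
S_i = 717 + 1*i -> [717, 718, 719, 720, 721]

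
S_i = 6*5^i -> [6, 30, 150, 750, 3750]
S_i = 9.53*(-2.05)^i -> [9.53, -19.54, 40.05, -82.1, 168.31]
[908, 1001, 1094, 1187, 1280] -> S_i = 908 + 93*i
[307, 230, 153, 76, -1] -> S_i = 307 + -77*i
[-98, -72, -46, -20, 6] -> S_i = -98 + 26*i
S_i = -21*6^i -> [-21, -126, -756, -4536, -27216]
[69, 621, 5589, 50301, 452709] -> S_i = 69*9^i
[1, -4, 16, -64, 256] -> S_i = 1*-4^i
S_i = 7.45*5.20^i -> [7.45, 38.74, 201.45, 1047.53, 5447.15]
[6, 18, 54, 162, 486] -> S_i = 6*3^i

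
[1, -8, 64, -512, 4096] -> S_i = 1*-8^i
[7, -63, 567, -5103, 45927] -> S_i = 7*-9^i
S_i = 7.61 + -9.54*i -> [7.61, -1.93, -11.47, -21.01, -30.55]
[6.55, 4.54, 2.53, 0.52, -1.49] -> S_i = 6.55 + -2.01*i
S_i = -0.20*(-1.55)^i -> [-0.2, 0.31, -0.48, 0.74, -1.15]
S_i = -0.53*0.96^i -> [-0.53, -0.51, -0.49, -0.47, -0.45]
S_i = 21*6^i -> [21, 126, 756, 4536, 27216]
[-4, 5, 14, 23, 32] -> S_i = -4 + 9*i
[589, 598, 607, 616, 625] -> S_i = 589 + 9*i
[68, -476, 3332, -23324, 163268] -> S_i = 68*-7^i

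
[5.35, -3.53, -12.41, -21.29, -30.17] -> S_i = 5.35 + -8.88*i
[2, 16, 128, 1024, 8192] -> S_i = 2*8^i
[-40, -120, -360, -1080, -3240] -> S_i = -40*3^i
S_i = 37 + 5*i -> [37, 42, 47, 52, 57]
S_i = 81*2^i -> [81, 162, 324, 648, 1296]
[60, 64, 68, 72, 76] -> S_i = 60 + 4*i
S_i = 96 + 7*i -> [96, 103, 110, 117, 124]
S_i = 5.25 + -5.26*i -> [5.25, -0.01, -5.27, -10.53, -15.79]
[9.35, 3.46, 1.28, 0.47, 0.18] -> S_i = 9.35*0.37^i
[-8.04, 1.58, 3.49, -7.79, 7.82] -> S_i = Random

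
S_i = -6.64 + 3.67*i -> [-6.64, -2.97, 0.7, 4.37, 8.04]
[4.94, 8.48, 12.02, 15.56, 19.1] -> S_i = 4.94 + 3.54*i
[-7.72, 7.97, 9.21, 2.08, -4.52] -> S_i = Random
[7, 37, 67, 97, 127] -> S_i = 7 + 30*i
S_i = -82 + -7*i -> [-82, -89, -96, -103, -110]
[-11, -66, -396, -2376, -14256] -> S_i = -11*6^i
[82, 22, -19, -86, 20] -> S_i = Random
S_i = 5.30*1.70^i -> [5.3, 9.01, 15.32, 26.04, 44.27]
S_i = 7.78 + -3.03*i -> [7.78, 4.75, 1.72, -1.31, -4.34]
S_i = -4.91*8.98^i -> [-4.91, -44.09, -395.94, -3555.58, -31929.11]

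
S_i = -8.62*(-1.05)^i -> [-8.62, 9.05, -9.5, 9.98, -10.48]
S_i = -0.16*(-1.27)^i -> [-0.16, 0.2, -0.26, 0.33, -0.42]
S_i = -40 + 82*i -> [-40, 42, 124, 206, 288]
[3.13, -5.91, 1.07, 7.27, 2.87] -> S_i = Random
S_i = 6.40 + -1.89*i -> [6.4, 4.51, 2.62, 0.73, -1.16]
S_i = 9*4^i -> [9, 36, 144, 576, 2304]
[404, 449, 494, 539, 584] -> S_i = 404 + 45*i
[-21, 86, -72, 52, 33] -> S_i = Random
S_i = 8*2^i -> [8, 16, 32, 64, 128]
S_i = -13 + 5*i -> [-13, -8, -3, 2, 7]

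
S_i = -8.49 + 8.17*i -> [-8.49, -0.32, 7.85, 16.02, 24.19]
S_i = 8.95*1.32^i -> [8.95, 11.81, 15.59, 20.58, 27.17]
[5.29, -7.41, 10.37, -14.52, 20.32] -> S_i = 5.29*(-1.40)^i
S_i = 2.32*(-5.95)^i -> [2.32, -13.8, 82.13, -488.7, 2907.74]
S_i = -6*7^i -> [-6, -42, -294, -2058, -14406]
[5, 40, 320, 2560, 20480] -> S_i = 5*8^i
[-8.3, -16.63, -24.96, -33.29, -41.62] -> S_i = -8.30 + -8.33*i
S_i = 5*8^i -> [5, 40, 320, 2560, 20480]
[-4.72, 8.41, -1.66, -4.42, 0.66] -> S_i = Random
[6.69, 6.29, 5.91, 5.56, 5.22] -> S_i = 6.69*0.94^i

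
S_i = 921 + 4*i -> [921, 925, 929, 933, 937]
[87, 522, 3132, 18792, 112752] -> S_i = 87*6^i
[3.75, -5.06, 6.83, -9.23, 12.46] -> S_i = 3.75*(-1.35)^i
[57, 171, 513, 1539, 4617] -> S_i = 57*3^i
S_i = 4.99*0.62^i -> [4.99, 3.09, 1.92, 1.19, 0.74]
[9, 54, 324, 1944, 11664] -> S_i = 9*6^i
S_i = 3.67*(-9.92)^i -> [3.67, -36.41, 361.15, -3582.62, 35539.62]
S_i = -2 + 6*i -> [-2, 4, 10, 16, 22]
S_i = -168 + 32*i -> [-168, -136, -104, -72, -40]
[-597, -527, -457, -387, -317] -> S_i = -597 + 70*i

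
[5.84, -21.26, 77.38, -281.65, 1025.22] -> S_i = 5.84*(-3.64)^i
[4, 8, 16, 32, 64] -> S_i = 4*2^i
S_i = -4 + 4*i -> [-4, 0, 4, 8, 12]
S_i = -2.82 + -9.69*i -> [-2.82, -12.51, -22.2, -31.89, -41.58]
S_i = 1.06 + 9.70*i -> [1.06, 10.76, 20.46, 30.16, 39.86]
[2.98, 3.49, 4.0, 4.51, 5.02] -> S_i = 2.98 + 0.51*i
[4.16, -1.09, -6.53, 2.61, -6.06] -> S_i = Random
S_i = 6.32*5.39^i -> [6.32, 34.06, 183.61, 989.65, 5334.23]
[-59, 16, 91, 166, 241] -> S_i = -59 + 75*i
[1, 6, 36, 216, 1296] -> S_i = 1*6^i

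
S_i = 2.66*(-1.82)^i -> [2.66, -4.84, 8.81, -16.04, 29.19]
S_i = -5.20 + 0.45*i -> [-5.2, -4.75, -4.3, -3.85, -3.4]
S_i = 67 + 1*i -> [67, 68, 69, 70, 71]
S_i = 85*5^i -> [85, 425, 2125, 10625, 53125]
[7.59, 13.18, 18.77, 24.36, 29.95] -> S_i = 7.59 + 5.59*i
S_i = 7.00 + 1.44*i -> [7.0, 8.44, 9.88, 11.32, 12.76]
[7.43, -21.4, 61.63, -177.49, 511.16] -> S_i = 7.43*(-2.88)^i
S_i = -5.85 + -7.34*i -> [-5.85, -13.19, -20.53, -27.87, -35.21]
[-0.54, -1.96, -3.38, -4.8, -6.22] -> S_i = -0.54 + -1.42*i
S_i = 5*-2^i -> [5, -10, 20, -40, 80]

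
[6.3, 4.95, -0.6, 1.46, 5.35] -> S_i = Random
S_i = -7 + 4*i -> [-7, -3, 1, 5, 9]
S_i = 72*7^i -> [72, 504, 3528, 24696, 172872]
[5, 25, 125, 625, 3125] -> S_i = 5*5^i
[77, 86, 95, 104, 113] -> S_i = 77 + 9*i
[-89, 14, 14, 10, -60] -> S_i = Random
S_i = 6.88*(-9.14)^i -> [6.88, -62.88, 574.75, -5253.24, 48014.59]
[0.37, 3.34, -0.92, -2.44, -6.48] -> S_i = Random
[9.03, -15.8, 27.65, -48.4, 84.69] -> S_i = 9.03*(-1.75)^i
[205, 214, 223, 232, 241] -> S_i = 205 + 9*i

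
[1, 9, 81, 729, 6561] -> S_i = 1*9^i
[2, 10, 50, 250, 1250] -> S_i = 2*5^i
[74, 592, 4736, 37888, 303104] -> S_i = 74*8^i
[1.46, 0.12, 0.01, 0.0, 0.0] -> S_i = 1.46*0.08^i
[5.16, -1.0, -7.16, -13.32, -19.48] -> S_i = 5.16 + -6.16*i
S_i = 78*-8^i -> [78, -624, 4992, -39936, 319488]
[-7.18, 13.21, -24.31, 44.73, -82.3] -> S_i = -7.18*(-1.84)^i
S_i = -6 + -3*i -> [-6, -9, -12, -15, -18]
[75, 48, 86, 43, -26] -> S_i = Random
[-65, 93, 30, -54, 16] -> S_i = Random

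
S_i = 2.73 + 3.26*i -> [2.73, 5.99, 9.25, 12.51, 15.77]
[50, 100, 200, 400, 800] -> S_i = 50*2^i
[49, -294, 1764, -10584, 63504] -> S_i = 49*-6^i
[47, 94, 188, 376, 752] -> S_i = 47*2^i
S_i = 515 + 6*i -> [515, 521, 527, 533, 539]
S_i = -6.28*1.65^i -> [-6.28, -10.36, -17.1, -28.21, -46.55]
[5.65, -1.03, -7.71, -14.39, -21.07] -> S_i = 5.65 + -6.68*i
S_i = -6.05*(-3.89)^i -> [-6.05, 23.53, -91.55, 356.13, -1385.33]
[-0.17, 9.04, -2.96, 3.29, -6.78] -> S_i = Random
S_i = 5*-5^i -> [5, -25, 125, -625, 3125]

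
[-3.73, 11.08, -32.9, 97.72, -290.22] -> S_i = -3.73*(-2.97)^i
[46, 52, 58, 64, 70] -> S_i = 46 + 6*i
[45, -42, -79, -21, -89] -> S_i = Random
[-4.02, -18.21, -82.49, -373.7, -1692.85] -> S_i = -4.02*4.53^i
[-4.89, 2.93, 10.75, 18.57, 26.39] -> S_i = -4.89 + 7.82*i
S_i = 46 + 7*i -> [46, 53, 60, 67, 74]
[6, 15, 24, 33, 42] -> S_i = 6 + 9*i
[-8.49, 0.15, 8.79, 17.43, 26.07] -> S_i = -8.49 + 8.64*i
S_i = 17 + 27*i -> [17, 44, 71, 98, 125]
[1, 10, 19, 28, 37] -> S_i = 1 + 9*i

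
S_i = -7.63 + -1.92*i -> [-7.63, -9.55, -11.47, -13.39, -15.31]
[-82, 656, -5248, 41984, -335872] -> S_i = -82*-8^i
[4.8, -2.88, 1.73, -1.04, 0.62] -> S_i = 4.80*(-0.60)^i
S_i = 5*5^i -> [5, 25, 125, 625, 3125]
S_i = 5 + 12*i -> [5, 17, 29, 41, 53]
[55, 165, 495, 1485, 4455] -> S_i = 55*3^i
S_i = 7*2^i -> [7, 14, 28, 56, 112]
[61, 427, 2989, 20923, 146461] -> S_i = 61*7^i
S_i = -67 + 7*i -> [-67, -60, -53, -46, -39]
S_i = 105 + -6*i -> [105, 99, 93, 87, 81]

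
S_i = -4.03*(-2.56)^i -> [-4.03, 10.32, -26.41, 67.61, -173.09]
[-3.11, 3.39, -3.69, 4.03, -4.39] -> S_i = -3.11*(-1.09)^i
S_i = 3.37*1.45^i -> [3.37, 4.89, 7.09, 10.27, 14.9]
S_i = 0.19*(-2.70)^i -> [0.19, -0.51, 1.39, -3.74, 10.1]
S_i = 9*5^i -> [9, 45, 225, 1125, 5625]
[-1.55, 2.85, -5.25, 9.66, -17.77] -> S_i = -1.55*(-1.84)^i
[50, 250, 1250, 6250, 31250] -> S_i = 50*5^i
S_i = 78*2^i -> [78, 156, 312, 624, 1248]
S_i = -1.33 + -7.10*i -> [-1.33, -8.43, -15.53, -22.63, -29.73]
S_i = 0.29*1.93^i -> [0.29, 0.56, 1.08, 2.08, 4.02]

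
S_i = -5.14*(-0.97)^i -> [-5.14, 4.99, -4.84, 4.69, -4.55]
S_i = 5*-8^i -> [5, -40, 320, -2560, 20480]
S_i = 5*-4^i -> [5, -20, 80, -320, 1280]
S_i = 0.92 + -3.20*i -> [0.92, -2.28, -5.48, -8.68, -11.88]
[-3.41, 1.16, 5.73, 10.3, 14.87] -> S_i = -3.41 + 4.57*i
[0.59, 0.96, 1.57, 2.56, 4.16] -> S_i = 0.59*1.63^i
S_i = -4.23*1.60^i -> [-4.23, -6.77, -10.83, -17.33, -27.72]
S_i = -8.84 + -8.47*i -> [-8.84, -17.31, -25.78, -34.25, -42.72]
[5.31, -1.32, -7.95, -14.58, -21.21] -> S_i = 5.31 + -6.63*i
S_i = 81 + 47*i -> [81, 128, 175, 222, 269]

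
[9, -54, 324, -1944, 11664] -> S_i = 9*-6^i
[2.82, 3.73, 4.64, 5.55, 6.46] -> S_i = 2.82 + 0.91*i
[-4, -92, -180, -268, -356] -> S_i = -4 + -88*i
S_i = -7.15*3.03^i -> [-7.15, -21.66, -65.64, -198.9, -602.67]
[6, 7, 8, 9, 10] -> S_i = 6 + 1*i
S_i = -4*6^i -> [-4, -24, -144, -864, -5184]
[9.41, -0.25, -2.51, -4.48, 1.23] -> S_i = Random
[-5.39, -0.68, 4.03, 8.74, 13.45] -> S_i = -5.39 + 4.71*i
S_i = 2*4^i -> [2, 8, 32, 128, 512]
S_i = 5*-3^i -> [5, -15, 45, -135, 405]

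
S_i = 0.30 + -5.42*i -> [0.3, -5.12, -10.54, -15.96, -21.38]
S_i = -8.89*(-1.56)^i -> [-8.89, 13.87, -21.63, 33.75, -52.65]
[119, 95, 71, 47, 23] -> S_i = 119 + -24*i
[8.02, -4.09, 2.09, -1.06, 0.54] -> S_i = 8.02*(-0.51)^i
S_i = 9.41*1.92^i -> [9.41, 18.07, 34.69, 66.6, 127.88]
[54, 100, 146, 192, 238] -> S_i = 54 + 46*i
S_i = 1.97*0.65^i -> [1.97, 1.28, 0.83, 0.54, 0.35]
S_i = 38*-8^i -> [38, -304, 2432, -19456, 155648]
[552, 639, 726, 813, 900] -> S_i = 552 + 87*i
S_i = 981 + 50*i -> [981, 1031, 1081, 1131, 1181]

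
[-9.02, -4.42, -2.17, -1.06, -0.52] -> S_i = -9.02*0.49^i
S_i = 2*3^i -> [2, 6, 18, 54, 162]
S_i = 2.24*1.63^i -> [2.24, 3.65, 5.95, 9.7, 15.81]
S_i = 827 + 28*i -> [827, 855, 883, 911, 939]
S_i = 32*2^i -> [32, 64, 128, 256, 512]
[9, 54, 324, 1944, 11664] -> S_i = 9*6^i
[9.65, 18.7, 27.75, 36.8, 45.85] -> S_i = 9.65 + 9.05*i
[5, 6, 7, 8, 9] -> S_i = 5 + 1*i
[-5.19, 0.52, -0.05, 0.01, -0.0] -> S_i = -5.19*(-0.10)^i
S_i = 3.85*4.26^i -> [3.85, 16.4, 69.87, 297.64, 1267.94]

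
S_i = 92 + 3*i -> [92, 95, 98, 101, 104]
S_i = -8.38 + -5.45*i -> [-8.38, -13.83, -19.28, -24.73, -30.18]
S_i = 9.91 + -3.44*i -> [9.91, 6.47, 3.03, -0.41, -3.85]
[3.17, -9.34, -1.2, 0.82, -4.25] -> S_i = Random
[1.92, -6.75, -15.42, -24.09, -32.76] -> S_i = 1.92 + -8.67*i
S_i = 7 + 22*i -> [7, 29, 51, 73, 95]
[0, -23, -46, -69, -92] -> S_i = 0 + -23*i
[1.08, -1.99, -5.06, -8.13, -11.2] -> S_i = 1.08 + -3.07*i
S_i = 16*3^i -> [16, 48, 144, 432, 1296]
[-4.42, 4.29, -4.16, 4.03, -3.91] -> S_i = -4.42*(-0.97)^i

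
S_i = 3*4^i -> [3, 12, 48, 192, 768]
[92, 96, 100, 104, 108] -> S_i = 92 + 4*i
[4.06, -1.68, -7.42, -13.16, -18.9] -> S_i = 4.06 + -5.74*i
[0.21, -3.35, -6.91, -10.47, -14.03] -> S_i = 0.21 + -3.56*i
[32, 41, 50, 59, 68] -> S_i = 32 + 9*i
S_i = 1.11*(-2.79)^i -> [1.11, -3.1, 8.64, -24.11, 67.26]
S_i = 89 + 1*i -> [89, 90, 91, 92, 93]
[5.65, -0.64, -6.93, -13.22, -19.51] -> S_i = 5.65 + -6.29*i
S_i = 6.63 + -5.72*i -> [6.63, 0.91, -4.81, -10.53, -16.25]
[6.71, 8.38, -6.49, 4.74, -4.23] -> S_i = Random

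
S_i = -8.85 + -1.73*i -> [-8.85, -10.58, -12.31, -14.04, -15.77]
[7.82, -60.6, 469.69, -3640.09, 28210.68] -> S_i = 7.82*(-7.75)^i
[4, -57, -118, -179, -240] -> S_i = 4 + -61*i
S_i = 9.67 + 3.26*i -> [9.67, 12.93, 16.19, 19.45, 22.71]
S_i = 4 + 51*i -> [4, 55, 106, 157, 208]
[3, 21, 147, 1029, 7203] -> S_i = 3*7^i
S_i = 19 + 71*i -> [19, 90, 161, 232, 303]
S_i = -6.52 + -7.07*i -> [-6.52, -13.59, -20.66, -27.73, -34.8]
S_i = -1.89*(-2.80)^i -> [-1.89, 5.29, -14.82, 41.49, -116.17]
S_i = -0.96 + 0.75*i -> [-0.96, -0.21, 0.54, 1.29, 2.04]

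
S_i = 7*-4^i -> [7, -28, 112, -448, 1792]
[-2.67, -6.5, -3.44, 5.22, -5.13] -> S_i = Random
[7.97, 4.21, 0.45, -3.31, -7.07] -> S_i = 7.97 + -3.76*i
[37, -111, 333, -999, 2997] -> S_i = 37*-3^i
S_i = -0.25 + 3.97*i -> [-0.25, 3.72, 7.69, 11.66, 15.63]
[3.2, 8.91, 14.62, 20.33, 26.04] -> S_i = 3.20 + 5.71*i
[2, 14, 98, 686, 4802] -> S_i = 2*7^i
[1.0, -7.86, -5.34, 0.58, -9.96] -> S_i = Random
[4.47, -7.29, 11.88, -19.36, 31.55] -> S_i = 4.47*(-1.63)^i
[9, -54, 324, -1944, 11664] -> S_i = 9*-6^i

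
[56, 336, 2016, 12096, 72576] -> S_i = 56*6^i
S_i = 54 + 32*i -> [54, 86, 118, 150, 182]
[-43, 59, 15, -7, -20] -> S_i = Random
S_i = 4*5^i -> [4, 20, 100, 500, 2500]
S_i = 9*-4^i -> [9, -36, 144, -576, 2304]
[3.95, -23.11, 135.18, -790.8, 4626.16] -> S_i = 3.95*(-5.85)^i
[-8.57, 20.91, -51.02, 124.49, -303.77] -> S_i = -8.57*(-2.44)^i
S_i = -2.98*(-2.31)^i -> [-2.98, 6.88, -15.9, 36.73, -84.85]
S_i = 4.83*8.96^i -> [4.83, 43.28, 387.76, 3474.33, 31130.0]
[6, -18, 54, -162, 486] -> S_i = 6*-3^i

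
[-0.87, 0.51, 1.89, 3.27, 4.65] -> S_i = -0.87 + 1.38*i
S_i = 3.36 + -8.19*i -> [3.36, -4.83, -13.02, -21.21, -29.4]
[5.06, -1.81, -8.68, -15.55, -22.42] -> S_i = 5.06 + -6.87*i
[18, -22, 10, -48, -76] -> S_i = Random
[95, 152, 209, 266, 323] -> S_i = 95 + 57*i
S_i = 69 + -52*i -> [69, 17, -35, -87, -139]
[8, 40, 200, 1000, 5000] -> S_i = 8*5^i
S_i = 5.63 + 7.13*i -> [5.63, 12.76, 19.89, 27.02, 34.15]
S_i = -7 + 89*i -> [-7, 82, 171, 260, 349]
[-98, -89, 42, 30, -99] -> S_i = Random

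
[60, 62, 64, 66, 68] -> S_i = 60 + 2*i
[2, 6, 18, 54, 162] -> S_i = 2*3^i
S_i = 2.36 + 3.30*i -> [2.36, 5.66, 8.96, 12.26, 15.56]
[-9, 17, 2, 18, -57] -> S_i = Random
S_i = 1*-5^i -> [1, -5, 25, -125, 625]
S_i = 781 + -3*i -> [781, 778, 775, 772, 769]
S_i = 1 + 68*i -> [1, 69, 137, 205, 273]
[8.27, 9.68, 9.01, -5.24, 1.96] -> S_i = Random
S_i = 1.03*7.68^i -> [1.03, 7.91, 60.75, 466.57, 3583.29]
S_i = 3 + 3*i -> [3, 6, 9, 12, 15]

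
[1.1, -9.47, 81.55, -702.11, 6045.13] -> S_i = 1.10*(-8.61)^i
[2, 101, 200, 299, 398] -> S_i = 2 + 99*i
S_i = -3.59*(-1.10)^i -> [-3.59, 3.95, -4.34, 4.78, -5.26]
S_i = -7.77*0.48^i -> [-7.77, -3.73, -1.79, -0.86, -0.41]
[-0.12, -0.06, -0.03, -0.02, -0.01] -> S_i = -0.12*0.53^i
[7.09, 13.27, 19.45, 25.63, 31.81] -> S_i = 7.09 + 6.18*i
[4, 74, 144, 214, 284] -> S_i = 4 + 70*i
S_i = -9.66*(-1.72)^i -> [-9.66, 16.62, -28.58, 49.15, -84.55]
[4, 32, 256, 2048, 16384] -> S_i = 4*8^i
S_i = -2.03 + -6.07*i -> [-2.03, -8.1, -14.17, -20.24, -26.31]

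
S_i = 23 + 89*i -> [23, 112, 201, 290, 379]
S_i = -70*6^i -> [-70, -420, -2520, -15120, -90720]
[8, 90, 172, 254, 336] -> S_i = 8 + 82*i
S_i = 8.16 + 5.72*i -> [8.16, 13.88, 19.6, 25.32, 31.04]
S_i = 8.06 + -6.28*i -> [8.06, 1.78, -4.5, -10.78, -17.06]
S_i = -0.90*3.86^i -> [-0.9, -3.47, -13.41, -51.76, -199.8]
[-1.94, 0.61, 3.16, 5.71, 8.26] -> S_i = -1.94 + 2.55*i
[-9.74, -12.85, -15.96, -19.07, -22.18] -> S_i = -9.74 + -3.11*i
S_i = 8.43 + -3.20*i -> [8.43, 5.23, 2.03, -1.17, -4.37]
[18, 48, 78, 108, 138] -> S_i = 18 + 30*i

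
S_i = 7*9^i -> [7, 63, 567, 5103, 45927]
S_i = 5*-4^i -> [5, -20, 80, -320, 1280]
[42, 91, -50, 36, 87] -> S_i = Random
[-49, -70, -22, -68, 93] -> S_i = Random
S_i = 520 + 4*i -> [520, 524, 528, 532, 536]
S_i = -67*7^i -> [-67, -469, -3283, -22981, -160867]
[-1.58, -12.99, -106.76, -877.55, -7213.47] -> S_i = -1.58*8.22^i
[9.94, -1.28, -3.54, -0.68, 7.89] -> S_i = Random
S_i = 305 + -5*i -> [305, 300, 295, 290, 285]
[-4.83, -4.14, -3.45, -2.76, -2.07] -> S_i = -4.83 + 0.69*i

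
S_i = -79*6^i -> [-79, -474, -2844, -17064, -102384]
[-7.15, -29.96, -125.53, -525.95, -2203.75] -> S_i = -7.15*4.19^i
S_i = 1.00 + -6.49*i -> [1.0, -5.49, -11.98, -18.47, -24.96]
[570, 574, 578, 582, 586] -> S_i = 570 + 4*i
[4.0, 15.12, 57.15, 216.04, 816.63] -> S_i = 4.00*3.78^i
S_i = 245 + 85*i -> [245, 330, 415, 500, 585]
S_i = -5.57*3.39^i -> [-5.57, -18.88, -64.01, -217.0, -735.62]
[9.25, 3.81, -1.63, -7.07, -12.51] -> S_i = 9.25 + -5.44*i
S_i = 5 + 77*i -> [5, 82, 159, 236, 313]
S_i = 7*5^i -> [7, 35, 175, 875, 4375]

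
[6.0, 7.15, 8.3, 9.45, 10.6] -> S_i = 6.00 + 1.15*i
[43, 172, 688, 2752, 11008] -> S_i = 43*4^i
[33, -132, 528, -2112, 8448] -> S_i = 33*-4^i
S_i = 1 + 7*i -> [1, 8, 15, 22, 29]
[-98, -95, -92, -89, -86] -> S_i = -98 + 3*i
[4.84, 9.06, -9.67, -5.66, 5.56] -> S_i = Random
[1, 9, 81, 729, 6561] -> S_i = 1*9^i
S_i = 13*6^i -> [13, 78, 468, 2808, 16848]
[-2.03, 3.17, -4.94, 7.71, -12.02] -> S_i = -2.03*(-1.56)^i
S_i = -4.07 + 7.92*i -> [-4.07, 3.85, 11.77, 19.69, 27.61]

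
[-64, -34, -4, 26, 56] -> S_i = -64 + 30*i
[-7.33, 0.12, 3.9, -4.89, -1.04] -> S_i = Random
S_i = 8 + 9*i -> [8, 17, 26, 35, 44]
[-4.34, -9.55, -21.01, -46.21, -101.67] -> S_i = -4.34*2.20^i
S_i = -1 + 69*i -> [-1, 68, 137, 206, 275]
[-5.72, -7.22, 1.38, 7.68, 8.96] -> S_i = Random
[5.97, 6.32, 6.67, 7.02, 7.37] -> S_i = 5.97 + 0.35*i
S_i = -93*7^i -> [-93, -651, -4557, -31899, -223293]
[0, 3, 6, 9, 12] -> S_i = 0 + 3*i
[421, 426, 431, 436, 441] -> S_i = 421 + 5*i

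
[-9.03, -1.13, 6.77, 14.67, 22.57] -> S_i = -9.03 + 7.90*i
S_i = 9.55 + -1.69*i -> [9.55, 7.86, 6.17, 4.48, 2.79]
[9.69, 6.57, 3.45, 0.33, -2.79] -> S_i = 9.69 + -3.12*i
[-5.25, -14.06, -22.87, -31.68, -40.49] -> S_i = -5.25 + -8.81*i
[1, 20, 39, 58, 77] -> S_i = 1 + 19*i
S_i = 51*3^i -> [51, 153, 459, 1377, 4131]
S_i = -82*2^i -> [-82, -164, -328, -656, -1312]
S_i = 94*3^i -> [94, 282, 846, 2538, 7614]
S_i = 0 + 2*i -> [0, 2, 4, 6, 8]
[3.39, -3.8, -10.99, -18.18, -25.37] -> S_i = 3.39 + -7.19*i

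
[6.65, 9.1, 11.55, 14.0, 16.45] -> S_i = 6.65 + 2.45*i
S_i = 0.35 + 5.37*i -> [0.35, 5.72, 11.09, 16.46, 21.83]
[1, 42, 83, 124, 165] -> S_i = 1 + 41*i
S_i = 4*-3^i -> [4, -12, 36, -108, 324]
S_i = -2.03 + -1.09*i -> [-2.03, -3.12, -4.21, -5.3, -6.39]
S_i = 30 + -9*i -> [30, 21, 12, 3, -6]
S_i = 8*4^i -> [8, 32, 128, 512, 2048]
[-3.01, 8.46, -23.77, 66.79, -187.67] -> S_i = -3.01*(-2.81)^i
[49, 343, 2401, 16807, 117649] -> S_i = 49*7^i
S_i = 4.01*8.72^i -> [4.01, 34.97, 304.91, 2658.85, 23185.17]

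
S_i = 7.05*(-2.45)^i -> [7.05, -17.27, 42.32, -103.68, 254.01]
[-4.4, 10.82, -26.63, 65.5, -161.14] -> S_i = -4.40*(-2.46)^i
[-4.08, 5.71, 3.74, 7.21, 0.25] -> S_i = Random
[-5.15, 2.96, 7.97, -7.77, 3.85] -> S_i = Random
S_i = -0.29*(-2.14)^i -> [-0.29, 0.62, -1.33, 2.84, -6.08]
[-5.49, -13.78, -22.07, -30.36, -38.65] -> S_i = -5.49 + -8.29*i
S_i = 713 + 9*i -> [713, 722, 731, 740, 749]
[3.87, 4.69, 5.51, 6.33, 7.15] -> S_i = 3.87 + 0.82*i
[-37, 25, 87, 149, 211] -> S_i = -37 + 62*i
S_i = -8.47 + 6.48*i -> [-8.47, -1.99, 4.49, 10.97, 17.45]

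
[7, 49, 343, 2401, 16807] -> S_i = 7*7^i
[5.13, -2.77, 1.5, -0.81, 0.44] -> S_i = 5.13*(-0.54)^i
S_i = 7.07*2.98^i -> [7.07, 21.07, 62.78, 187.1, 557.55]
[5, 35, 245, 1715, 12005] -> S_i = 5*7^i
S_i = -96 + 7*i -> [-96, -89, -82, -75, -68]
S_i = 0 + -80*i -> [0, -80, -160, -240, -320]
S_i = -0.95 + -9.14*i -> [-0.95, -10.09, -19.23, -28.37, -37.51]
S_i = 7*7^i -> [7, 49, 343, 2401, 16807]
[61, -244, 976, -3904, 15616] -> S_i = 61*-4^i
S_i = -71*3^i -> [-71, -213, -639, -1917, -5751]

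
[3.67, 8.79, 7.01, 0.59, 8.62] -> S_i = Random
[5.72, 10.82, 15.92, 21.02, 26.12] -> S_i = 5.72 + 5.10*i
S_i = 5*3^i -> [5, 15, 45, 135, 405]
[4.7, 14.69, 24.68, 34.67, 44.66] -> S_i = 4.70 + 9.99*i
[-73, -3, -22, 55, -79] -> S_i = Random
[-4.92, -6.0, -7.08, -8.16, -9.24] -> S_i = -4.92 + -1.08*i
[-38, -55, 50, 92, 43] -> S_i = Random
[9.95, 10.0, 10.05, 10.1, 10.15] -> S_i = 9.95 + 0.05*i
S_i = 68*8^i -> [68, 544, 4352, 34816, 278528]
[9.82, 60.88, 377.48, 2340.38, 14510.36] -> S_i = 9.82*6.20^i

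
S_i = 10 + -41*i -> [10, -31, -72, -113, -154]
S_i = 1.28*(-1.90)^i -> [1.28, -2.43, 4.62, -8.78, 16.68]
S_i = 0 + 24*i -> [0, 24, 48, 72, 96]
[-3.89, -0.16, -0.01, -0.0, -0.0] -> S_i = -3.89*0.04^i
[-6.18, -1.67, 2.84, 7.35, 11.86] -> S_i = -6.18 + 4.51*i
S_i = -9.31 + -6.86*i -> [-9.31, -16.17, -23.03, -29.89, -36.75]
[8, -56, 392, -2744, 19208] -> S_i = 8*-7^i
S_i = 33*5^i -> [33, 165, 825, 4125, 20625]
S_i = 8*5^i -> [8, 40, 200, 1000, 5000]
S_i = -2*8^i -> [-2, -16, -128, -1024, -8192]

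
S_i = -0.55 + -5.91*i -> [-0.55, -6.46, -12.37, -18.28, -24.19]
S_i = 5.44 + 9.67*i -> [5.44, 15.11, 24.78, 34.45, 44.12]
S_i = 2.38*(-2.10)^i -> [2.38, -5.0, 10.5, -22.04, 46.29]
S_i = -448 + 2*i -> [-448, -446, -444, -442, -440]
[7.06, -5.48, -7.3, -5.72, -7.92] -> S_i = Random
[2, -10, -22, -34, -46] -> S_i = 2 + -12*i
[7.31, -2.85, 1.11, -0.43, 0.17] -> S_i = 7.31*(-0.39)^i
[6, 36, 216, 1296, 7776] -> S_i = 6*6^i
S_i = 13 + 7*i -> [13, 20, 27, 34, 41]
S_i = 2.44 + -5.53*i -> [2.44, -3.09, -8.62, -14.15, -19.68]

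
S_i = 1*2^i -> [1, 2, 4, 8, 16]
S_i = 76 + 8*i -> [76, 84, 92, 100, 108]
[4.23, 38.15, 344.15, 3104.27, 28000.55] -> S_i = 4.23*9.02^i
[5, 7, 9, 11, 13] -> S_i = 5 + 2*i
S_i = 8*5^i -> [8, 40, 200, 1000, 5000]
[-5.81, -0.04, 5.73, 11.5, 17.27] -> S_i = -5.81 + 5.77*i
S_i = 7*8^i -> [7, 56, 448, 3584, 28672]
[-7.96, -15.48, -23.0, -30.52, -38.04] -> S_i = -7.96 + -7.52*i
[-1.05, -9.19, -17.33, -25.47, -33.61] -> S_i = -1.05 + -8.14*i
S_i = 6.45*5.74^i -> [6.45, 37.02, 212.51, 1219.82, 7001.76]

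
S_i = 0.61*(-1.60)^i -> [0.61, -0.98, 1.56, -2.5, 4.0]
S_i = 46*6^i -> [46, 276, 1656, 9936, 59616]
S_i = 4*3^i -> [4, 12, 36, 108, 324]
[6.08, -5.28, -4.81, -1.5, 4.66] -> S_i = Random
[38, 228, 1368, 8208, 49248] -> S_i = 38*6^i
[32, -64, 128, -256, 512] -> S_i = 32*-2^i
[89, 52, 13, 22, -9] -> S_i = Random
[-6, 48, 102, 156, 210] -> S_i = -6 + 54*i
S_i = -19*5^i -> [-19, -95, -475, -2375, -11875]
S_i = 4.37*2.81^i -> [4.37, 12.28, 34.51, 96.96, 272.46]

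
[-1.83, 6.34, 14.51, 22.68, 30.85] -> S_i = -1.83 + 8.17*i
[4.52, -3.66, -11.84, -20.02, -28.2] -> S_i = 4.52 + -8.18*i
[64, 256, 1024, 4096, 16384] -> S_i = 64*4^i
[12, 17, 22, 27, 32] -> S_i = 12 + 5*i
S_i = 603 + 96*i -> [603, 699, 795, 891, 987]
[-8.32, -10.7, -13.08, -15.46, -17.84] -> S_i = -8.32 + -2.38*i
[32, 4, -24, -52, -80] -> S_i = 32 + -28*i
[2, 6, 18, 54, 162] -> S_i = 2*3^i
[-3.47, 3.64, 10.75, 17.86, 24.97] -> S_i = -3.47 + 7.11*i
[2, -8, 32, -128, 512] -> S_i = 2*-4^i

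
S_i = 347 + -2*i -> [347, 345, 343, 341, 339]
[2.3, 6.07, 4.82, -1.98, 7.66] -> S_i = Random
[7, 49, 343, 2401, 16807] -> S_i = 7*7^i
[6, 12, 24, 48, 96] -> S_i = 6*2^i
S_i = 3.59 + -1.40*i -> [3.59, 2.19, 0.79, -0.61, -2.01]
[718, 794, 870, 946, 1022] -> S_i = 718 + 76*i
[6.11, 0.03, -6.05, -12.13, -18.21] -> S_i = 6.11 + -6.08*i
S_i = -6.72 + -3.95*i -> [-6.72, -10.67, -14.62, -18.57, -22.52]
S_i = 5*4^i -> [5, 20, 80, 320, 1280]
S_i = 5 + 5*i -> [5, 10, 15, 20, 25]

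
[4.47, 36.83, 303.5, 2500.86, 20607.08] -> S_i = 4.47*8.24^i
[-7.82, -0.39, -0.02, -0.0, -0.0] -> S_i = -7.82*0.05^i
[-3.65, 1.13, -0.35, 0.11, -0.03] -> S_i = -3.65*(-0.31)^i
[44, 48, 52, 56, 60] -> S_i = 44 + 4*i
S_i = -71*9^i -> [-71, -639, -5751, -51759, -465831]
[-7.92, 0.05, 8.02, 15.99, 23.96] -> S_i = -7.92 + 7.97*i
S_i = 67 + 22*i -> [67, 89, 111, 133, 155]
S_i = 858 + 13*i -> [858, 871, 884, 897, 910]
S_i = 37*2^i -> [37, 74, 148, 296, 592]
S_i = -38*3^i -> [-38, -114, -342, -1026, -3078]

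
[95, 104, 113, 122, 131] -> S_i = 95 + 9*i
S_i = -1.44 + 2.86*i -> [-1.44, 1.42, 4.28, 7.14, 10.0]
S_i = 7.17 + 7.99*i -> [7.17, 15.16, 23.15, 31.14, 39.13]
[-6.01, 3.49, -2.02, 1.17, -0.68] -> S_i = -6.01*(-0.58)^i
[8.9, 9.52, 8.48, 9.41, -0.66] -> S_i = Random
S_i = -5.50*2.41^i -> [-5.5, -13.26, -31.94, -76.99, -185.54]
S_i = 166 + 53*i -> [166, 219, 272, 325, 378]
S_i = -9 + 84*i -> [-9, 75, 159, 243, 327]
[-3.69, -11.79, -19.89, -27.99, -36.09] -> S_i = -3.69 + -8.10*i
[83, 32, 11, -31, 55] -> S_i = Random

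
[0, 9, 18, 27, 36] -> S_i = 0 + 9*i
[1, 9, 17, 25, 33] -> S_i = 1 + 8*i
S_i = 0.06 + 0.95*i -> [0.06, 1.01, 1.96, 2.91, 3.86]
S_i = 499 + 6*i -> [499, 505, 511, 517, 523]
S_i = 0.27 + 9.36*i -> [0.27, 9.63, 18.99, 28.35, 37.71]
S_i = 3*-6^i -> [3, -18, 108, -648, 3888]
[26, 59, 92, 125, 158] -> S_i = 26 + 33*i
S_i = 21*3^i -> [21, 63, 189, 567, 1701]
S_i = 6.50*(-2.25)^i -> [6.5, -14.62, 32.91, -74.04, 166.59]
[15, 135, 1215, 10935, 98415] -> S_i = 15*9^i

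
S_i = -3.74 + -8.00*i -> [-3.74, -11.74, -19.74, -27.74, -35.74]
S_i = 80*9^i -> [80, 720, 6480, 58320, 524880]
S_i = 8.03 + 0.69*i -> [8.03, 8.72, 9.41, 10.1, 10.79]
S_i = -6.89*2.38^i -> [-6.89, -16.4, -39.03, -92.89, -221.07]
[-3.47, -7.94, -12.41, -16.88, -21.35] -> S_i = -3.47 + -4.47*i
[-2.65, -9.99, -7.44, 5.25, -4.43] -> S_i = Random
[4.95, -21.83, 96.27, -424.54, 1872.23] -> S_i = 4.95*(-4.41)^i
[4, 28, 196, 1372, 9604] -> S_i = 4*7^i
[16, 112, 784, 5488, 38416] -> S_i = 16*7^i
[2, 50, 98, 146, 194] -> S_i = 2 + 48*i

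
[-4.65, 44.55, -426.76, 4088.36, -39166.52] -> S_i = -4.65*(-9.58)^i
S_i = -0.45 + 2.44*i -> [-0.45, 1.99, 4.43, 6.87, 9.31]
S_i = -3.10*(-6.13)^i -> [-3.1, 19.0, -116.49, 714.07, -4377.27]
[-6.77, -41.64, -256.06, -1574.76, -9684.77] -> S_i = -6.77*6.15^i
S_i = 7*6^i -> [7, 42, 252, 1512, 9072]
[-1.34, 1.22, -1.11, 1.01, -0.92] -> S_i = -1.34*(-0.91)^i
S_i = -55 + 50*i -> [-55, -5, 45, 95, 145]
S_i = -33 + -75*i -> [-33, -108, -183, -258, -333]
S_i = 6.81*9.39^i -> [6.81, 63.95, 600.45, 5638.24, 52943.11]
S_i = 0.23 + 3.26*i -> [0.23, 3.49, 6.75, 10.01, 13.27]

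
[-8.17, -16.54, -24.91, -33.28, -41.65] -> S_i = -8.17 + -8.37*i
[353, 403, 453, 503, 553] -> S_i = 353 + 50*i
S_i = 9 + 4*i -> [9, 13, 17, 21, 25]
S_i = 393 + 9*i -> [393, 402, 411, 420, 429]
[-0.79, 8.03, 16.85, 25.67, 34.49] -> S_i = -0.79 + 8.82*i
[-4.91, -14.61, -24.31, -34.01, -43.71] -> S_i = -4.91 + -9.70*i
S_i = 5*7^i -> [5, 35, 245, 1715, 12005]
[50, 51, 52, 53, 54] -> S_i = 50 + 1*i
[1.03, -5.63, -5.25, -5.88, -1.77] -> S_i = Random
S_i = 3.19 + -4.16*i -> [3.19, -0.97, -5.13, -9.29, -13.45]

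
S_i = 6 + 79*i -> [6, 85, 164, 243, 322]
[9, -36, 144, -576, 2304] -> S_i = 9*-4^i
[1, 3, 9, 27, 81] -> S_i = 1*3^i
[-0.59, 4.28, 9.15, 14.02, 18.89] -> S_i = -0.59 + 4.87*i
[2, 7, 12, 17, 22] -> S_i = 2 + 5*i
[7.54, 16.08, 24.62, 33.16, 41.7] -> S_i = 7.54 + 8.54*i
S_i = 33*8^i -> [33, 264, 2112, 16896, 135168]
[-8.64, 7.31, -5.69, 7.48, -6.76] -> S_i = Random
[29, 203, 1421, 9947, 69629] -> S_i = 29*7^i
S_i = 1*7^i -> [1, 7, 49, 343, 2401]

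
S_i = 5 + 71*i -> [5, 76, 147, 218, 289]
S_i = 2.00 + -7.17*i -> [2.0, -5.17, -12.34, -19.51, -26.68]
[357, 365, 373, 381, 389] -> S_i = 357 + 8*i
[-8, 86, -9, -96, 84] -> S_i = Random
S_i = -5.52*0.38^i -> [-5.52, -2.1, -0.8, -0.3, -0.12]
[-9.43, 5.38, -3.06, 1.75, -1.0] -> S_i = -9.43*(-0.57)^i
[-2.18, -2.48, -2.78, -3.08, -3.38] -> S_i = -2.18 + -0.30*i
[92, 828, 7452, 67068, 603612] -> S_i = 92*9^i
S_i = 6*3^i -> [6, 18, 54, 162, 486]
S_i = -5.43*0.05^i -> [-5.43, -0.27, -0.01, -0.0, -0.0]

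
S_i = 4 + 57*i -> [4, 61, 118, 175, 232]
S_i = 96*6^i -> [96, 576, 3456, 20736, 124416]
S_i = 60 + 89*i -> [60, 149, 238, 327, 416]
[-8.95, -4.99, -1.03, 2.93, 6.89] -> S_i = -8.95 + 3.96*i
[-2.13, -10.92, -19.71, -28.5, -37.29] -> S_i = -2.13 + -8.79*i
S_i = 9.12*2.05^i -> [9.12, 18.7, 38.33, 78.57, 161.07]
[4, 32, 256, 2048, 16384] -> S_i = 4*8^i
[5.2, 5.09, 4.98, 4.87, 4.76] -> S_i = 5.20 + -0.11*i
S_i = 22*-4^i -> [22, -88, 352, -1408, 5632]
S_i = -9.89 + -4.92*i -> [-9.89, -14.81, -19.73, -24.65, -29.57]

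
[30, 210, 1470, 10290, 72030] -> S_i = 30*7^i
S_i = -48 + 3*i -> [-48, -45, -42, -39, -36]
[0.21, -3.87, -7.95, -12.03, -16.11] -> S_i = 0.21 + -4.08*i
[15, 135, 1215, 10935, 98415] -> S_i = 15*9^i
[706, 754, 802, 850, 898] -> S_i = 706 + 48*i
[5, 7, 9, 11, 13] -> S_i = 5 + 2*i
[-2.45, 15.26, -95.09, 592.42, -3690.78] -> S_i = -2.45*(-6.23)^i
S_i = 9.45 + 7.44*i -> [9.45, 16.89, 24.33, 31.77, 39.21]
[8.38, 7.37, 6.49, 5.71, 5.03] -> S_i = 8.38*0.88^i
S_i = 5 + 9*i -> [5, 14, 23, 32, 41]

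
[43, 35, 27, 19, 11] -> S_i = 43 + -8*i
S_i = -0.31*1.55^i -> [-0.31, -0.48, -0.74, -1.15, -1.79]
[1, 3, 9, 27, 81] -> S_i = 1*3^i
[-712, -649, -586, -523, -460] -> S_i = -712 + 63*i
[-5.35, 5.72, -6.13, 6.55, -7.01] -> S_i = -5.35*(-1.07)^i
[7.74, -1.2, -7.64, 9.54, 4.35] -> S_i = Random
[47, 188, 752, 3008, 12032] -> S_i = 47*4^i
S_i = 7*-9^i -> [7, -63, 567, -5103, 45927]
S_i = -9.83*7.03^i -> [-9.83, -69.1, -485.81, -3415.23, -24009.04]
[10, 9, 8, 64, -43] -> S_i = Random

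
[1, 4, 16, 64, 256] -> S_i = 1*4^i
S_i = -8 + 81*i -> [-8, 73, 154, 235, 316]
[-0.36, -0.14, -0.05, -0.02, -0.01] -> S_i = -0.36*0.39^i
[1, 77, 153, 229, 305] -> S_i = 1 + 76*i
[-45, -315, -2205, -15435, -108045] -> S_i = -45*7^i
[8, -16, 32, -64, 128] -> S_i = 8*-2^i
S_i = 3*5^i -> [3, 15, 75, 375, 1875]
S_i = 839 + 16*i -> [839, 855, 871, 887, 903]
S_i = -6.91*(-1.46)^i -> [-6.91, 10.09, -14.73, 21.5, -31.4]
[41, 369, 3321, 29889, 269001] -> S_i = 41*9^i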